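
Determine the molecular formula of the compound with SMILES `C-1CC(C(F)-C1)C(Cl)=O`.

C6H8ClFO

Heavy atoms from the SMILES: 6 C, 1 Cl, 1 F, 1 O.
Implicit hydrogens by atom environment:
  3 × C: 2 H each → 6
  2 × C: 1 H each → 2
  1 × C: no H
  1 × Cl: no H
  1 × F: no H
  1 × O: no H
  Total hydrogens = 8.
Molecular formula: C6H8ClFO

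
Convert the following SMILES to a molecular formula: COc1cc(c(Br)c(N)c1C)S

Heavy atoms from the SMILES: 1 Br, 8 C, 1 N, 1 O, 1 S.
Implicit hydrogens by atom environment:
  5 × C (aromatic): no H
  2 × C: 3 H each → 6
  1 × Br: no H
  1 × C (aromatic): 1 H
  1 × N: 2 H
  1 × O: no H
  1 × S: 1 H
  Total hydrogens = 10.
Molecular formula: C8H10BrNOS

C8H10BrNOS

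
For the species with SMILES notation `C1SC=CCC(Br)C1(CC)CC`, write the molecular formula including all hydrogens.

Heavy atoms from the SMILES: 1 Br, 10 C, 1 S.
Implicit hydrogens by atom environment:
  4 × C: 2 H each → 8
  3 × C: 1 H each → 3
  2 × C: 3 H each → 6
  1 × Br: no H
  1 × C: no H
  1 × S: no H
  Total hydrogens = 17.
Molecular formula: C10H17BrS

C10H17BrS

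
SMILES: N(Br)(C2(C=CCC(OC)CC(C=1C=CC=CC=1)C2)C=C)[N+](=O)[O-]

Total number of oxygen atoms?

The symbol for oxygen appears 3 times in the SMILES.

3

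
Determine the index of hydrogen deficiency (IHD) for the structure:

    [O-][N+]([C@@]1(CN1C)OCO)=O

2

Molecular formula from the SMILES: C4H8N2O4.
DoU = (2C + 2 + N − H − X)/2 = (2·4 + 2 + 2 − 8 − 0)/2 = 4/2 = 2.
(Structurally: 1 ring(s) + 1 π bond(s) = 2.)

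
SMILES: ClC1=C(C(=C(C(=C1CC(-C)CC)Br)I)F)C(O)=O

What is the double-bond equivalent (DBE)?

5

Molecular formula from the SMILES: C12H12BrClFIO2.
DoU = (2C + 2 + N − H − X)/2 = (2·12 + 2 + 0 − 12 − 4)/2 = 10/2 = 5.
(Structurally: 1 ring(s) + 4 π bond(s) = 5.)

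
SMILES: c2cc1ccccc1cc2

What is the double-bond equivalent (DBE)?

Molecular formula from the SMILES: C10H8.
DoU = (2C + 2 + N − H − X)/2 = (2·10 + 2 + 0 − 8 − 0)/2 = 14/2 = 7.
(Structurally: 2 ring(s) + 5 π bond(s) = 7.)

7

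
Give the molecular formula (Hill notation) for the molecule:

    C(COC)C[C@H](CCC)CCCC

C12H26O

Heavy atoms from the SMILES: 12 C, 1 O.
Implicit hydrogens by atom environment:
  8 × C: 2 H each → 16
  3 × C: 3 H each → 9
  1 × C: 1 H
  1 × O: no H
  Total hydrogens = 26.
Molecular formula: C12H26O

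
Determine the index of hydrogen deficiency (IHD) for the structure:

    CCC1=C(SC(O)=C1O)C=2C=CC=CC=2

Molecular formula from the SMILES: C12H12O2S.
DoU = (2C + 2 + N − H − X)/2 = (2·12 + 2 + 0 − 12 − 0)/2 = 14/2 = 7.
(Structurally: 2 ring(s) + 5 π bond(s) = 7.)

7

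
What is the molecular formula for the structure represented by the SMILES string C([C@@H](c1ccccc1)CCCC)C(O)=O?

Heavy atoms from the SMILES: 13 C, 2 O.
Implicit hydrogens by atom environment:
  5 × C (aromatic): 1 H each → 5
  4 × C: 2 H each → 8
  1 × C: 3 H
  1 × C: 1 H
  1 × C (aromatic): no H
  1 × C: no H
  1 × O: 1 H
  1 × O: no H
  Total hydrogens = 18.
Molecular formula: C13H18O2

C13H18O2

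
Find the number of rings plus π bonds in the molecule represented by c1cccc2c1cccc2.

Molecular formula from the SMILES: C10H8.
DoU = (2C + 2 + N − H − X)/2 = (2·10 + 2 + 0 − 8 − 0)/2 = 14/2 = 7.
(Structurally: 2 ring(s) + 5 π bond(s) = 7.)

7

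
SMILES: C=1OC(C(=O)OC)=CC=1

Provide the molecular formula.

Heavy atoms from the SMILES: 6 C, 3 O.
Implicit hydrogens by atom environment:
  3 × C (aromatic): 1 H each → 3
  2 × O: no H
  1 × C: 3 H
  1 × C (aromatic): no H
  1 × C: no H
  1 × O (aromatic): no H
  Total hydrogens = 6.
Molecular formula: C6H6O3

C6H6O3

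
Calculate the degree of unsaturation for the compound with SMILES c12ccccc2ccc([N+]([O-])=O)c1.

Molecular formula from the SMILES: C10H7NO2.
DoU = (2C + 2 + N − H − X)/2 = (2·10 + 2 + 1 − 7 − 0)/2 = 16/2 = 8.
(Structurally: 2 ring(s) + 6 π bond(s) = 8.)

8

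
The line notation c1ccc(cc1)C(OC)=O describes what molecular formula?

C8H8O2

Heavy atoms from the SMILES: 8 C, 2 O.
Implicit hydrogens by atom environment:
  5 × C (aromatic): 1 H each → 5
  2 × O: no H
  1 × C: 3 H
  1 × C (aromatic): no H
  1 × C: no H
  Total hydrogens = 8.
Molecular formula: C8H8O2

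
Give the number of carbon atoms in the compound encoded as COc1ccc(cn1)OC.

The symbol for carbon appears 7 times in the SMILES. Lowercase c denotes aromatic carbon and counts toward C.

7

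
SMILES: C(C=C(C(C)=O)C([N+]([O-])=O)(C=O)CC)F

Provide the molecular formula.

C9H12FNO4

Heavy atoms from the SMILES: 9 C, 1 F, 1 N, 4 O.
Implicit hydrogens by atom environment:
  3 × C: no H
  3 × O: no H
  2 × C: 3 H each → 6
  2 × C: 2 H each → 4
  2 × C: 1 H each → 2
  1 × F: no H
  1 × N (charge +1): no H
  1 × O (charge -1): no H
  Total hydrogens = 12.
Molecular formula: C9H12FNO4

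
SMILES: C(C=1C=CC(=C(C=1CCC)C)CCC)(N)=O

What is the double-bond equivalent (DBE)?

5

Molecular formula from the SMILES: C14H21NO.
DoU = (2C + 2 + N − H − X)/2 = (2·14 + 2 + 1 − 21 − 0)/2 = 10/2 = 5.
(Structurally: 1 ring(s) + 4 π bond(s) = 5.)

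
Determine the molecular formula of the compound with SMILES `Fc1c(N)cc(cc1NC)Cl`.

Heavy atoms from the SMILES: 7 C, 1 Cl, 1 F, 2 N.
Implicit hydrogens by atom environment:
  4 × C (aromatic): no H
  2 × C (aromatic): 1 H each → 2
  1 × C: 3 H
  1 × Cl: no H
  1 × F: no H
  1 × N: 2 H
  1 × N: 1 H
  Total hydrogens = 8.
Molecular formula: C7H8ClFN2

C7H8ClFN2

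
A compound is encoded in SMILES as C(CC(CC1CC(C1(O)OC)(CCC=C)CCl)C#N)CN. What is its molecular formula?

Heavy atoms from the SMILES: 16 C, 1 Cl, 2 N, 2 O.
Implicit hydrogens by atom environment:
  9 × C: 2 H each → 18
  3 × C: 1 H each → 3
  3 × C: no H
  1 × C: 3 H
  1 × Cl: no H
  1 × N: 2 H
  1 × N: no H
  1 × O: 1 H
  1 × O: no H
  Total hydrogens = 27.
Molecular formula: C16H27ClN2O2

C16H27ClN2O2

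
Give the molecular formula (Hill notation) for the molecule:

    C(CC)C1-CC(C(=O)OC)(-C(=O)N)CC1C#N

C12H18N2O3

Heavy atoms from the SMILES: 12 C, 2 N, 3 O.
Implicit hydrogens by atom environment:
  4 × C: 2 H each → 8
  4 × C: no H
  3 × O: no H
  2 × C: 3 H each → 6
  2 × C: 1 H each → 2
  1 × N: 2 H
  1 × N: no H
  Total hydrogens = 18.
Molecular formula: C12H18N2O3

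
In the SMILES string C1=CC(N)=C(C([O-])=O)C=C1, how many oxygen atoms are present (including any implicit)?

2

The symbol for oxygen appears 2 times in the SMILES.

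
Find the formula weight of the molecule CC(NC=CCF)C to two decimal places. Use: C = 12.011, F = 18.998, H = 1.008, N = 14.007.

117.17

Molecular formula: C6H12FN.
M = 6×12.011 + 1×18.998 + 12×1.008 + 1×14.007 = 117.17 g/mol.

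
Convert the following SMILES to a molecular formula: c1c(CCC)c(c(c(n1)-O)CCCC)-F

C12H18FNO

Heavy atoms from the SMILES: 12 C, 1 F, 1 N, 1 O.
Implicit hydrogens by atom environment:
  5 × C: 2 H each → 10
  4 × C (aromatic): no H
  2 × C: 3 H each → 6
  1 × C (aromatic): 1 H
  1 × F: no H
  1 × N (aromatic): no H
  1 × O: 1 H
  Total hydrogens = 18.
Molecular formula: C12H18FNO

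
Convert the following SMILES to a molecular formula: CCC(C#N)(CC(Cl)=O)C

Heavy atoms from the SMILES: 7 C, 1 Cl, 1 N, 1 O.
Implicit hydrogens by atom environment:
  3 × C: no H
  2 × C: 3 H each → 6
  2 × C: 2 H each → 4
  1 × Cl: no H
  1 × N: no H
  1 × O: no H
  Total hydrogens = 10.
Molecular formula: C7H10ClNO

C7H10ClNO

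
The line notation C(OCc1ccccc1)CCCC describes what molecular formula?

Heavy atoms from the SMILES: 12 C, 1 O.
Implicit hydrogens by atom environment:
  5 × C: 2 H each → 10
  5 × C (aromatic): 1 H each → 5
  1 × C: 3 H
  1 × C (aromatic): no H
  1 × O: no H
  Total hydrogens = 18.
Molecular formula: C12H18O

C12H18O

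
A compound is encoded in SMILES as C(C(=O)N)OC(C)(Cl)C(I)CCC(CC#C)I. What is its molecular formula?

C11H16ClI2NO2

Heavy atoms from the SMILES: 11 C, 1 Cl, 2 I, 1 N, 2 O.
Implicit hydrogens by atom environment:
  4 × C: 2 H each → 8
  3 × C: 1 H each → 3
  3 × C: no H
  2 × I: no H
  2 × O: no H
  1 × C: 3 H
  1 × Cl: no H
  1 × N: 2 H
  Total hydrogens = 16.
Molecular formula: C11H16ClI2NO2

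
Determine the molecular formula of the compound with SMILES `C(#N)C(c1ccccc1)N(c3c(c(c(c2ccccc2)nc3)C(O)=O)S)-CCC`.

C23H21N3O2S

Heavy atoms from the SMILES: 23 C, 3 N, 2 O, 1 S.
Implicit hydrogens by atom environment:
  11 × C (aromatic): 1 H each → 11
  6 × C (aromatic): no H
  2 × C: 2 H each → 4
  2 × C: no H
  2 × N: no H
  1 × C: 3 H
  1 × C: 1 H
  1 × N (aromatic): no H
  1 × O: 1 H
  1 × O: no H
  1 × S: 1 H
  Total hydrogens = 21.
Molecular formula: C23H21N3O2S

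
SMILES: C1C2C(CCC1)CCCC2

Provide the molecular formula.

C10H18

Heavy atoms from the SMILES: 10 C.
Implicit hydrogens by atom environment:
  8 × C: 2 H each → 16
  2 × C: 1 H each → 2
  Total hydrogens = 18.
Molecular formula: C10H18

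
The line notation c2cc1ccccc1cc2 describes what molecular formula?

Heavy atoms from the SMILES: 10 C.
Implicit hydrogens by atom environment:
  8 × C (aromatic): 1 H each → 8
  2 × C (aromatic): no H
  Total hydrogens = 8.
Molecular formula: C10H8

C10H8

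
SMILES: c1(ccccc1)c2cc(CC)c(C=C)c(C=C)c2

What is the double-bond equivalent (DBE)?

Molecular formula from the SMILES: C18H18.
DoU = (2C + 2 + N − H − X)/2 = (2·18 + 2 + 0 − 18 − 0)/2 = 20/2 = 10.
(Structurally: 2 ring(s) + 8 π bond(s) = 10.)

10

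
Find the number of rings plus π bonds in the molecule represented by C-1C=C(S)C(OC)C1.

Molecular formula from the SMILES: C6H10OS.
DoU = (2C + 2 + N − H − X)/2 = (2·6 + 2 + 0 − 10 − 0)/2 = 4/2 = 2.
(Structurally: 1 ring(s) + 1 π bond(s) = 2.)

2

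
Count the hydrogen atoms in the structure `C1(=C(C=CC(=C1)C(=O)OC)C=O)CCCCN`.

17

Hydrogens are implicit in SMILES; fill each atom to its normal valence:
  4 × C: 2 H each → 8
  3 × C (aromatic): 1 H each → 3
  3 × C (aromatic): no H
  3 × O: no H
  1 × C: 3 H
  1 × C: 1 H
  1 × C: no H
  1 × N: 2 H
  Total hydrogens = 17.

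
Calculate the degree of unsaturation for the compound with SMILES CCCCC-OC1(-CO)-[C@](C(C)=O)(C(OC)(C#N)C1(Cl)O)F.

4

Molecular formula from the SMILES: C14H21ClFNO5.
DoU = (2C + 2 + N − H − X)/2 = (2·14 + 2 + 1 − 21 − 2)/2 = 8/2 = 4.
(Structurally: 1 ring(s) + 3 π bond(s) = 4.)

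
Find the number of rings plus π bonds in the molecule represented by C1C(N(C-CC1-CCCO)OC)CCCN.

1

Molecular formula from the SMILES: C12H26N2O2.
DoU = (2C + 2 + N − H − X)/2 = (2·12 + 2 + 2 − 26 − 0)/2 = 2/2 = 1.
(Structurally: 1 ring(s) + 0 π bond(s) = 1.)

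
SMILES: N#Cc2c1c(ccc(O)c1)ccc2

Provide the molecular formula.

Heavy atoms from the SMILES: 11 C, 1 N, 1 O.
Implicit hydrogens by atom environment:
  6 × C (aromatic): 1 H each → 6
  4 × C (aromatic): no H
  1 × C: no H
  1 × N: no H
  1 × O: 1 H
  Total hydrogens = 7.
Molecular formula: C11H7NO

C11H7NO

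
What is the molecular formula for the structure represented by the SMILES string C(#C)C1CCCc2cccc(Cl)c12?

Heavy atoms from the SMILES: 12 C, 1 Cl.
Implicit hydrogens by atom environment:
  3 × C: 2 H each → 6
  3 × C (aromatic): 1 H each → 3
  3 × C (aromatic): no H
  2 × C: 1 H each → 2
  1 × C: no H
  1 × Cl: no H
  Total hydrogens = 11.
Molecular formula: C12H11Cl

C12H11Cl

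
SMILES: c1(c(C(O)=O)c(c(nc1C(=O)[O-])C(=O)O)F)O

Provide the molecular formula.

C8H3FNO7-

Heavy atoms from the SMILES: 8 C, 1 F, 1 N, 7 O.
Implicit hydrogens by atom environment:
  5 × C (aromatic): no H
  3 × C: no H
  3 × O: 1 H each → 3
  3 × O: no H
  1 × F: no H
  1 × N (aromatic): no H
  1 × O (charge -1): no H
  Total hydrogens = 3.
Net charge -1.
Molecular formula: C8H3FNO7-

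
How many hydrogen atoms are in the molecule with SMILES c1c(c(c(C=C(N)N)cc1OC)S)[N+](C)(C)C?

20

Hydrogens are implicit in SMILES; fill each atom to its normal valence:
  4 × C: 3 H each → 12
  4 × C (aromatic): no H
  2 × C (aromatic): 1 H each → 2
  2 × N: 2 H each → 4
  1 × C: 1 H
  1 × C: no H
  1 × N (charge +1): no H
  1 × O: no H
  1 × S: 1 H
  Total hydrogens = 20.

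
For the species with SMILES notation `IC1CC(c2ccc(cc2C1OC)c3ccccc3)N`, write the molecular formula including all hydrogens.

C17H18INO

Heavy atoms from the SMILES: 17 C, 1 I, 1 N, 1 O.
Implicit hydrogens by atom environment:
  8 × C (aromatic): 1 H each → 8
  4 × C (aromatic): no H
  3 × C: 1 H each → 3
  1 × C: 3 H
  1 × C: 2 H
  1 × I: no H
  1 × N: 2 H
  1 × O: no H
  Total hydrogens = 18.
Molecular formula: C17H18INO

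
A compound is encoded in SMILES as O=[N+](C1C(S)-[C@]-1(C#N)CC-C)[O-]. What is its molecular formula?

Heavy atoms from the SMILES: 7 C, 2 N, 2 O, 1 S.
Implicit hydrogens by atom environment:
  2 × C: 2 H each → 4
  2 × C: 1 H each → 2
  2 × C: no H
  1 × C: 3 H
  1 × N: no H
  1 × N (charge +1): no H
  1 × O: no H
  1 × O (charge -1): no H
  1 × S: 1 H
  Total hydrogens = 10.
Molecular formula: C7H10N2O2S

C7H10N2O2S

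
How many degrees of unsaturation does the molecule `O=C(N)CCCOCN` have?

1

Molecular formula from the SMILES: C5H12N2O2.
DoU = (2C + 2 + N − H − X)/2 = (2·5 + 2 + 2 − 12 − 0)/2 = 2/2 = 1.
(Structurally: 0 ring(s) + 1 π bond(s) = 1.)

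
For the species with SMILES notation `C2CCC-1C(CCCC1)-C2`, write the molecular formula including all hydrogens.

C10H18

Heavy atoms from the SMILES: 10 C.
Implicit hydrogens by atom environment:
  8 × C: 2 H each → 16
  2 × C: 1 H each → 2
  Total hydrogens = 18.
Molecular formula: C10H18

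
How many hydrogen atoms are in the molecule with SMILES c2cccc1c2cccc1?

Hydrogens are implicit in SMILES; fill each atom to its normal valence:
  8 × C (aromatic): 1 H each → 8
  2 × C (aromatic): no H
  Total hydrogens = 8.

8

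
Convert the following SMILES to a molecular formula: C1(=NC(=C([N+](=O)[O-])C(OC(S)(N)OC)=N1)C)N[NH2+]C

C8H15N6O4S+

Heavy atoms from the SMILES: 8 C, 6 N, 4 O, 1 S.
Implicit hydrogens by atom environment:
  4 × C (aromatic): no H
  3 × C: 3 H each → 9
  3 × O: no H
  2 × N (aromatic): no H
  1 × C: no H
  1 × N: 2 H
  1 × N (charge +1): 2 H
  1 × N: 1 H
  1 × N (charge +1): no H
  1 × O (charge -1): no H
  1 × S: 1 H
  Total hydrogens = 15.
Net charge +1.
Molecular formula: C8H15N6O4S+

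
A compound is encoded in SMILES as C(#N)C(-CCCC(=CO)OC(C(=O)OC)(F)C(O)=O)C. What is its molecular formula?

C12H16FNO6

Heavy atoms from the SMILES: 12 C, 1 F, 1 N, 6 O.
Implicit hydrogens by atom environment:
  5 × C: no H
  4 × O: no H
  3 × C: 2 H each → 6
  2 × C: 3 H each → 6
  2 × C: 1 H each → 2
  2 × O: 1 H each → 2
  1 × F: no H
  1 × N: no H
  Total hydrogens = 16.
Molecular formula: C12H16FNO6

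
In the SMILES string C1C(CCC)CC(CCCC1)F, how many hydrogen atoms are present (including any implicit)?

Hydrogens are implicit in SMILES; fill each atom to its normal valence:
  8 × C: 2 H each → 16
  2 × C: 1 H each → 2
  1 × C: 3 H
  1 × F: no H
  Total hydrogens = 21.

21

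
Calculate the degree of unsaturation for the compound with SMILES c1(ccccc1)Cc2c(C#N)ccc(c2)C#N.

12

Molecular formula from the SMILES: C15H10N2.
DoU = (2C + 2 + N − H − X)/2 = (2·15 + 2 + 2 − 10 − 0)/2 = 24/2 = 12.
(Structurally: 2 ring(s) + 10 π bond(s) = 12.)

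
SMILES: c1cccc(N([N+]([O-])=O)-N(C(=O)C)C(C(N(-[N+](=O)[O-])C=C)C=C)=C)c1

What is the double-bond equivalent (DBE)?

10

Molecular formula from the SMILES: C15H17N5O5.
DoU = (2C + 2 + N − H − X)/2 = (2·15 + 2 + 5 − 17 − 0)/2 = 20/2 = 10.
(Structurally: 1 ring(s) + 9 π bond(s) = 10.)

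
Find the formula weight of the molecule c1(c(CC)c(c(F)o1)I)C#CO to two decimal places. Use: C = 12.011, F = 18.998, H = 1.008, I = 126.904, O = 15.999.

280.04

Molecular formula: C8H6FIO2.
M = 8×12.011 + 1×18.998 + 6×1.008 + 1×126.904 + 2×15.999 = 280.04 g/mol.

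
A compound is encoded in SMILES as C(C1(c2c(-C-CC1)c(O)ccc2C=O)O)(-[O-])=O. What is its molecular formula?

Heavy atoms from the SMILES: 12 C, 5 O.
Implicit hydrogens by atom environment:
  4 × C (aromatic): no H
  3 × C: 2 H each → 6
  2 × C (aromatic): 1 H each → 2
  2 × C: no H
  2 × O: 1 H each → 2
  2 × O: no H
  1 × C: 1 H
  1 × O (charge -1): no H
  Total hydrogens = 11.
Net charge -1.
Molecular formula: C12H11O5-

C12H11O5-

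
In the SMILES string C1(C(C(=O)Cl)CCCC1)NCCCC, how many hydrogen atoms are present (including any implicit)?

20

Hydrogens are implicit in SMILES; fill each atom to its normal valence:
  7 × C: 2 H each → 14
  2 × C: 1 H each → 2
  1 × C: 3 H
  1 × C: no H
  1 × Cl: no H
  1 × N: 1 H
  1 × O: no H
  Total hydrogens = 20.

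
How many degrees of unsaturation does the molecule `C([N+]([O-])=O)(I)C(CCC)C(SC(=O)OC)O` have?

Molecular formula from the SMILES: C8H14INO5S.
DoU = (2C + 2 + N − H − X)/2 = (2·8 + 2 + 1 − 14 − 1)/2 = 4/2 = 2.
(Structurally: 0 ring(s) + 2 π bond(s) = 2.)

2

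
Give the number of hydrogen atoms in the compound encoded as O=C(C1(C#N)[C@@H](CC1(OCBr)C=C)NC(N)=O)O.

12

Hydrogens are implicit in SMILES; fill each atom to its normal valence:
  5 × C: no H
  3 × C: 2 H each → 6
  3 × O: no H
  2 × C: 1 H each → 2
  1 × Br: no H
  1 × N: 2 H
  1 × N: 1 H
  1 × N: no H
  1 × O: 1 H
  Total hydrogens = 12.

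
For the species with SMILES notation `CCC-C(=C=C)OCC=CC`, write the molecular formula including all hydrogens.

Heavy atoms from the SMILES: 10 C, 1 O.
Implicit hydrogens by atom environment:
  4 × C: 2 H each → 8
  2 × C: 3 H each → 6
  2 × C: 1 H each → 2
  2 × C: no H
  1 × O: no H
  Total hydrogens = 16.
Molecular formula: C10H16O

C10H16O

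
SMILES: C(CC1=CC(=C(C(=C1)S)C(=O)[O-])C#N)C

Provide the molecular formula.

C11H10NO2S-

Heavy atoms from the SMILES: 11 C, 1 N, 2 O, 1 S.
Implicit hydrogens by atom environment:
  4 × C (aromatic): no H
  2 × C: 2 H each → 4
  2 × C (aromatic): 1 H each → 2
  2 × C: no H
  1 × C: 3 H
  1 × N: no H
  1 × O: no H
  1 × O (charge -1): no H
  1 × S: 1 H
  Total hydrogens = 10.
Net charge -1.
Molecular formula: C11H10NO2S-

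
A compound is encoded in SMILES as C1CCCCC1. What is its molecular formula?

C6H12

Heavy atoms from the SMILES: 6 C.
Implicit hydrogens by atom environment:
  6 × C: 2 H each → 12
  Total hydrogens = 12.
Molecular formula: C6H12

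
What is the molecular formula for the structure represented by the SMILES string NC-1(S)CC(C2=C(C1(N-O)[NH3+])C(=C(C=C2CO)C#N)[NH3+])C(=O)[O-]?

C13H18N5O4S+

Heavy atoms from the SMILES: 13 C, 5 N, 4 O, 1 S.
Implicit hydrogens by atom environment:
  5 × C (aromatic): no H
  4 × C: no H
  2 × C: 2 H each → 4
  2 × N (charge +1): 3 H each → 6
  2 × O: 1 H each → 2
  1 × C (aromatic): 1 H
  1 × C: 1 H
  1 × N: 2 H
  1 × N: 1 H
  1 × N: no H
  1 × O: no H
  1 × O (charge -1): no H
  1 × S: 1 H
  Total hydrogens = 18.
Net charge +1.
Molecular formula: C13H18N5O4S+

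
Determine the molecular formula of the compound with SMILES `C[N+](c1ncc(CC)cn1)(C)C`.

Heavy atoms from the SMILES: 9 C, 3 N.
Implicit hydrogens by atom environment:
  4 × C: 3 H each → 12
  2 × C (aromatic): 1 H each → 2
  2 × C (aromatic): no H
  2 × N (aromatic): no H
  1 × C: 2 H
  1 × N (charge +1): no H
  Total hydrogens = 16.
Net charge +1.
Molecular formula: C9H16N3+

C9H16N3+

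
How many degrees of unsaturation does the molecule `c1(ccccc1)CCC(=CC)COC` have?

5

Molecular formula from the SMILES: C13H18O.
DoU = (2C + 2 + N − H − X)/2 = (2·13 + 2 + 0 − 18 − 0)/2 = 10/2 = 5.
(Structurally: 1 ring(s) + 4 π bond(s) = 5.)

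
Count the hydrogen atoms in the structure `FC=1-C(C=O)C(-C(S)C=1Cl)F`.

5

Hydrogens are implicit in SMILES; fill each atom to its normal valence:
  4 × C: 1 H each → 4
  2 × C: no H
  2 × F: no H
  1 × Cl: no H
  1 × O: no H
  1 × S: 1 H
  Total hydrogens = 5.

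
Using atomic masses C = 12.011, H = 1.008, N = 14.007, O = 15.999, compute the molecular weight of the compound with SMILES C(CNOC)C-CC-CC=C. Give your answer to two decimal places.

157.26

Molecular formula: C9H19NO.
M = 9×12.011 + 19×1.008 + 1×14.007 + 1×15.999 = 157.26 g/mol.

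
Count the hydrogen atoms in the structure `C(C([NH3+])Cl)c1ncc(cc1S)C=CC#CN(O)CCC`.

Hydrogens are implicit in SMILES; fill each atom to its normal valence:
  3 × C: 2 H each → 6
  3 × C: 1 H each → 3
  3 × C (aromatic): no H
  2 × C (aromatic): 1 H each → 2
  2 × C: no H
  1 × C: 3 H
  1 × Cl: no H
  1 × N (charge +1): 3 H
  1 × N (aromatic): no H
  1 × N: no H
  1 × O: 1 H
  1 × S: 1 H
  Total hydrogens = 19.

19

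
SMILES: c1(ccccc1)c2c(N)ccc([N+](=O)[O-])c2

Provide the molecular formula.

Heavy atoms from the SMILES: 12 C, 2 N, 2 O.
Implicit hydrogens by atom environment:
  8 × C (aromatic): 1 H each → 8
  4 × C (aromatic): no H
  1 × N: 2 H
  1 × N (charge +1): no H
  1 × O: no H
  1 × O (charge -1): no H
  Total hydrogens = 10.
Molecular formula: C12H10N2O2

C12H10N2O2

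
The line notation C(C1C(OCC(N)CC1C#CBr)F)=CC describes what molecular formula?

Heavy atoms from the SMILES: 1 Br, 11 C, 1 F, 1 N, 1 O.
Implicit hydrogens by atom environment:
  6 × C: 1 H each → 6
  2 × C: 2 H each → 4
  2 × C: no H
  1 × Br: no H
  1 × C: 3 H
  1 × F: no H
  1 × N: 2 H
  1 × O: no H
  Total hydrogens = 15.
Molecular formula: C11H15BrFNO

C11H15BrFNO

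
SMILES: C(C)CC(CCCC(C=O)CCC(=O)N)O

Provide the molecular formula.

Heavy atoms from the SMILES: 12 C, 1 N, 3 O.
Implicit hydrogens by atom environment:
  7 × C: 2 H each → 14
  3 × C: 1 H each → 3
  2 × O: no H
  1 × C: 3 H
  1 × C: no H
  1 × N: 2 H
  1 × O: 1 H
  Total hydrogens = 23.
Molecular formula: C12H23NO3

C12H23NO3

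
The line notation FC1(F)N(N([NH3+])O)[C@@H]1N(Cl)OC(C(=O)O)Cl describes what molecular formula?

C4H7Cl2F2N4O4+

Heavy atoms from the SMILES: 4 C, 2 Cl, 2 F, 4 N, 4 O.
Implicit hydrogens by atom environment:
  3 × N: no H
  2 × C: 1 H each → 2
  2 × C: no H
  2 × Cl: no H
  2 × F: no H
  2 × O: 1 H each → 2
  2 × O: no H
  1 × N (charge +1): 3 H
  Total hydrogens = 7.
Net charge +1.
Molecular formula: C4H7Cl2F2N4O4+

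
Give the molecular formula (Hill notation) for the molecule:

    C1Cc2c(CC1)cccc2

Heavy atoms from the SMILES: 10 C.
Implicit hydrogens by atom environment:
  4 × C: 2 H each → 8
  4 × C (aromatic): 1 H each → 4
  2 × C (aromatic): no H
  Total hydrogens = 12.
Molecular formula: C10H12

C10H12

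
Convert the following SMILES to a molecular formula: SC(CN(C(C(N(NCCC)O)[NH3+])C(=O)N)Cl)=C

C9H21ClN5O2S+

Heavy atoms from the SMILES: 9 C, 1 Cl, 5 N, 2 O, 1 S.
Implicit hydrogens by atom environment:
  4 × C: 2 H each → 8
  2 × C: 1 H each → 2
  2 × C: no H
  2 × N: no H
  1 × C: 3 H
  1 × Cl: no H
  1 × N (charge +1): 3 H
  1 × N: 2 H
  1 × N: 1 H
  1 × O: 1 H
  1 × O: no H
  1 × S: 1 H
  Total hydrogens = 21.
Net charge +1.
Molecular formula: C9H21ClN5O2S+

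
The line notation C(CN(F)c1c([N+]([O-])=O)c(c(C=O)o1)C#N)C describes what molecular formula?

C9H8FN3O4

Heavy atoms from the SMILES: 9 C, 1 F, 3 N, 4 O.
Implicit hydrogens by atom environment:
  4 × C (aromatic): no H
  2 × C: 2 H each → 4
  2 × N: no H
  2 × O: no H
  1 × C: 3 H
  1 × C: 1 H
  1 × C: no H
  1 × F: no H
  1 × N (charge +1): no H
  1 × O (aromatic): no H
  1 × O (charge -1): no H
  Total hydrogens = 8.
Molecular formula: C9H8FN3O4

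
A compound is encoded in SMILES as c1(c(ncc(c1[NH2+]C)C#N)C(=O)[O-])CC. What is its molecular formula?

Heavy atoms from the SMILES: 10 C, 3 N, 2 O.
Implicit hydrogens by atom environment:
  4 × C (aromatic): no H
  2 × C: 3 H each → 6
  2 × C: no H
  1 × C: 2 H
  1 × C (aromatic): 1 H
  1 × N (charge +1): 2 H
  1 × N (aromatic): no H
  1 × N: no H
  1 × O: no H
  1 × O (charge -1): no H
  Total hydrogens = 11.
Molecular formula: C10H11N3O2

C10H11N3O2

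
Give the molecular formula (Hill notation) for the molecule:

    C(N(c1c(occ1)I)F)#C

Heavy atoms from the SMILES: 6 C, 1 F, 1 I, 1 N, 1 O.
Implicit hydrogens by atom environment:
  2 × C (aromatic): 1 H each → 2
  2 × C (aromatic): no H
  1 × C: 1 H
  1 × C: no H
  1 × F: no H
  1 × I: no H
  1 × N: no H
  1 × O (aromatic): no H
  Total hydrogens = 3.
Molecular formula: C6H3FINO

C6H3FINO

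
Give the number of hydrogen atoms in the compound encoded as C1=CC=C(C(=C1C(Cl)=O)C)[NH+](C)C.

Hydrogens are implicit in SMILES; fill each atom to its normal valence:
  3 × C: 3 H each → 9
  3 × C (aromatic): 1 H each → 3
  3 × C (aromatic): no H
  1 × C: no H
  1 × Cl: no H
  1 × N (charge +1): 1 H
  1 × O: no H
  Total hydrogens = 13.

13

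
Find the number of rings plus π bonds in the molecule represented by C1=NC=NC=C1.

4

Molecular formula from the SMILES: C4H4N2.
DoU = (2C + 2 + N − H − X)/2 = (2·4 + 2 + 2 − 4 − 0)/2 = 8/2 = 4.
(Structurally: 1 ring(s) + 3 π bond(s) = 4.)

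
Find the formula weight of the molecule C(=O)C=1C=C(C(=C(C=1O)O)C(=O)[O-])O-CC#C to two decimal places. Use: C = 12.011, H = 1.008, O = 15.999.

235.17

Molecular formula: C11H7O6-.
M = 11×12.011 + 7×1.008 + 6×15.999 = 235.17 g/mol.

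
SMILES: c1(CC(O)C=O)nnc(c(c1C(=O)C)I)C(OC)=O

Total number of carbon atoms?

11

The symbol for carbon appears 11 times in the SMILES. Lowercase c denotes aromatic carbon and counts toward C.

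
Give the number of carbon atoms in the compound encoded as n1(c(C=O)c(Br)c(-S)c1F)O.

The symbol for carbon appears 5 times in the SMILES. Lowercase c denotes aromatic carbon and counts toward C.

5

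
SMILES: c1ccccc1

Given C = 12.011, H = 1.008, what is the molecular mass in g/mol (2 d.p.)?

Molecular formula: C6H6.
M = 6×12.011 + 6×1.008 = 78.11 g/mol.

78.11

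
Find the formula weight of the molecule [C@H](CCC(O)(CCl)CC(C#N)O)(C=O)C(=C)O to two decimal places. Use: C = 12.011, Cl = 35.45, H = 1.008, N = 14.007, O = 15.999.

261.70

Molecular formula: C11H16ClNO4.
M = 11×12.011 + 1×35.45 + 16×1.008 + 1×14.007 + 4×15.999 = 261.70 g/mol.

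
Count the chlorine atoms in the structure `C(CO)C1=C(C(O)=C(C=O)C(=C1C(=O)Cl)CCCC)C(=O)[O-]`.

1

The symbol for chlorine appears 1 time in the SMILES.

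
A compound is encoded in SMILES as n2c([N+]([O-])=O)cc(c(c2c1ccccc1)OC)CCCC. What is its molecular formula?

C16H18N2O3

Heavy atoms from the SMILES: 16 C, 2 N, 3 O.
Implicit hydrogens by atom environment:
  6 × C (aromatic): 1 H each → 6
  5 × C (aromatic): no H
  3 × C: 2 H each → 6
  2 × C: 3 H each → 6
  2 × O: no H
  1 × N (aromatic): no H
  1 × N (charge +1): no H
  1 × O (charge -1): no H
  Total hydrogens = 18.
Molecular formula: C16H18N2O3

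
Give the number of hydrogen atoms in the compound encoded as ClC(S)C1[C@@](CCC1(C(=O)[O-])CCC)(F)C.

17

Hydrogens are implicit in SMILES; fill each atom to its normal valence:
  4 × C: 2 H each → 8
  3 × C: no H
  2 × C: 3 H each → 6
  2 × C: 1 H each → 2
  1 × Cl: no H
  1 × F: no H
  1 × O: no H
  1 × O (charge -1): no H
  1 × S: 1 H
  Total hydrogens = 17.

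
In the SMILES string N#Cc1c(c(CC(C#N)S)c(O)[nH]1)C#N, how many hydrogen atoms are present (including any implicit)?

Hydrogens are implicit in SMILES; fill each atom to its normal valence:
  4 × C (aromatic): no H
  3 × C: no H
  3 × N: no H
  1 × C: 2 H
  1 × C: 1 H
  1 × N (aromatic): 1 H
  1 × O: 1 H
  1 × S: 1 H
  Total hydrogens = 6.

6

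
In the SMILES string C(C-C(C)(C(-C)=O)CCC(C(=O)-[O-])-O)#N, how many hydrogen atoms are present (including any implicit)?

Hydrogens are implicit in SMILES; fill each atom to its normal valence:
  4 × C: no H
  3 × C: 2 H each → 6
  2 × C: 3 H each → 6
  2 × O: no H
  1 × C: 1 H
  1 × N: no H
  1 × O: 1 H
  1 × O (charge -1): no H
  Total hydrogens = 14.

14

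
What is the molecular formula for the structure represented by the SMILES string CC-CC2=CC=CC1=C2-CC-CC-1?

C13H18

Heavy atoms from the SMILES: 13 C.
Implicit hydrogens by atom environment:
  6 × C: 2 H each → 12
  3 × C (aromatic): 1 H each → 3
  3 × C (aromatic): no H
  1 × C: 3 H
  Total hydrogens = 18.
Molecular formula: C13H18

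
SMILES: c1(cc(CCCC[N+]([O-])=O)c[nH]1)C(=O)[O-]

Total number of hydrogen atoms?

Hydrogens are implicit in SMILES; fill each atom to its normal valence:
  4 × C: 2 H each → 8
  2 × C (aromatic): 1 H each → 2
  2 × C (aromatic): no H
  2 × O: no H
  2 × O (charge -1): no H
  1 × C: no H
  1 × N (aromatic): 1 H
  1 × N (charge +1): no H
  Total hydrogens = 11.

11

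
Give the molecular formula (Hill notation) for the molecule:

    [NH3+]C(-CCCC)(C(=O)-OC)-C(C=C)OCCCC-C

Heavy atoms from the SMILES: 15 C, 1 N, 3 O.
Implicit hydrogens by atom environment:
  8 × C: 2 H each → 16
  3 × C: 3 H each → 9
  3 × O: no H
  2 × C: 1 H each → 2
  2 × C: no H
  1 × N (charge +1): 3 H
  Total hydrogens = 30.
Net charge +1.
Molecular formula: C15H30NO3+

C15H30NO3+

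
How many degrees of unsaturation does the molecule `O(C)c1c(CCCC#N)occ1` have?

5

Molecular formula from the SMILES: C9H11NO2.
DoU = (2C + 2 + N − H − X)/2 = (2·9 + 2 + 1 − 11 − 0)/2 = 10/2 = 5.
(Structurally: 1 ring(s) + 4 π bond(s) = 5.)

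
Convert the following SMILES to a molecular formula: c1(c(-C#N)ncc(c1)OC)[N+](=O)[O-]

Heavy atoms from the SMILES: 7 C, 3 N, 3 O.
Implicit hydrogens by atom environment:
  3 × C (aromatic): no H
  2 × C (aromatic): 1 H each → 2
  2 × O: no H
  1 × C: 3 H
  1 × C: no H
  1 × N (aromatic): no H
  1 × N (charge +1): no H
  1 × N: no H
  1 × O (charge -1): no H
  Total hydrogens = 5.
Molecular formula: C7H5N3O3

C7H5N3O3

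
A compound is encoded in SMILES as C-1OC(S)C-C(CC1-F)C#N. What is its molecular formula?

C7H10FNOS

Heavy atoms from the SMILES: 7 C, 1 F, 1 N, 1 O, 1 S.
Implicit hydrogens by atom environment:
  3 × C: 2 H each → 6
  3 × C: 1 H each → 3
  1 × C: no H
  1 × F: no H
  1 × N: no H
  1 × O: no H
  1 × S: 1 H
  Total hydrogens = 10.
Molecular formula: C7H10FNOS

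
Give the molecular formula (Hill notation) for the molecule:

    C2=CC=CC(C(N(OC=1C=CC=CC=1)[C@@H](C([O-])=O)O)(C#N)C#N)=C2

C17H12N3O4-

Heavy atoms from the SMILES: 17 C, 3 N, 4 O.
Implicit hydrogens by atom environment:
  10 × C (aromatic): 1 H each → 10
  4 × C: no H
  3 × N: no H
  2 × C (aromatic): no H
  2 × O: no H
  1 × C: 1 H
  1 × O: 1 H
  1 × O (charge -1): no H
  Total hydrogens = 12.
Net charge -1.
Molecular formula: C17H12N3O4-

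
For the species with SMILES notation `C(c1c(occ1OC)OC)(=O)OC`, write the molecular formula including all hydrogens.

C8H10O5

Heavy atoms from the SMILES: 8 C, 5 O.
Implicit hydrogens by atom environment:
  4 × O: no H
  3 × C: 3 H each → 9
  3 × C (aromatic): no H
  1 × C (aromatic): 1 H
  1 × C: no H
  1 × O (aromatic): no H
  Total hydrogens = 10.
Molecular formula: C8H10O5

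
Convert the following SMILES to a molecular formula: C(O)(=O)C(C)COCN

C5H11NO3

Heavy atoms from the SMILES: 5 C, 1 N, 3 O.
Implicit hydrogens by atom environment:
  2 × C: 2 H each → 4
  2 × O: no H
  1 × C: 3 H
  1 × C: 1 H
  1 × C: no H
  1 × N: 2 H
  1 × O: 1 H
  Total hydrogens = 11.
Molecular formula: C5H11NO3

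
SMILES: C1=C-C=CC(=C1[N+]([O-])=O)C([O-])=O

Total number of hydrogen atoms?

4

Hydrogens are implicit in SMILES; fill each atom to its normal valence:
  4 × C (aromatic): 1 H each → 4
  2 × C (aromatic): no H
  2 × O: no H
  2 × O (charge -1): no H
  1 × C: no H
  1 × N (charge +1): no H
  Total hydrogens = 4.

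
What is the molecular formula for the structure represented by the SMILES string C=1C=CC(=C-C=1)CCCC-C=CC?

Heavy atoms from the SMILES: 13 C.
Implicit hydrogens by atom environment:
  5 × C (aromatic): 1 H each → 5
  4 × C: 2 H each → 8
  2 × C: 1 H each → 2
  1 × C: 3 H
  1 × C (aromatic): no H
  Total hydrogens = 18.
Molecular formula: C13H18

C13H18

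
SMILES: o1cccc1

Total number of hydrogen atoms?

Hydrogens are implicit in SMILES; fill each atom to its normal valence:
  4 × C (aromatic): 1 H each → 4
  1 × O (aromatic): no H
  Total hydrogens = 4.

4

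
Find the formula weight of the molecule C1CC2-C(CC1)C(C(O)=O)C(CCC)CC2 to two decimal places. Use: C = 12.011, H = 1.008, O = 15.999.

Molecular formula: C14H24O2.
M = 14×12.011 + 24×1.008 + 2×15.999 = 224.34 g/mol.

224.34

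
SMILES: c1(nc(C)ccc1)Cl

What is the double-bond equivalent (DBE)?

Molecular formula from the SMILES: C6H6ClN.
DoU = (2C + 2 + N − H − X)/2 = (2·6 + 2 + 1 − 6 − 1)/2 = 8/2 = 4.
(Structurally: 1 ring(s) + 3 π bond(s) = 4.)

4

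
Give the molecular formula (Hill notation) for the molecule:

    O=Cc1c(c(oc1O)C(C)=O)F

C7H5FO4

Heavy atoms from the SMILES: 7 C, 1 F, 4 O.
Implicit hydrogens by atom environment:
  4 × C (aromatic): no H
  2 × O: no H
  1 × C: 3 H
  1 × C: 1 H
  1 × C: no H
  1 × F: no H
  1 × O: 1 H
  1 × O (aromatic): no H
  Total hydrogens = 5.
Molecular formula: C7H5FO4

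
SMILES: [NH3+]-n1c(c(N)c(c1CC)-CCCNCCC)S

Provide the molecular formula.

Heavy atoms from the SMILES: 12 C, 4 N, 1 S.
Implicit hydrogens by atom environment:
  6 × C: 2 H each → 12
  4 × C (aromatic): no H
  2 × C: 3 H each → 6
  1 × N (charge +1): 3 H
  1 × N: 2 H
  1 × N: 1 H
  1 × N (aromatic): no H
  1 × S: 1 H
  Total hydrogens = 25.
Net charge +1.
Molecular formula: C12H25N4S+

C12H25N4S+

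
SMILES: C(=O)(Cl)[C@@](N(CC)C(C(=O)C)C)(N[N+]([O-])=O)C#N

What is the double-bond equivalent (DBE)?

5

Molecular formula from the SMILES: C9H13ClN4O4.
DoU = (2C + 2 + N − H − X)/2 = (2·9 + 2 + 4 − 13 − 1)/2 = 10/2 = 5.
(Structurally: 0 ring(s) + 5 π bond(s) = 5.)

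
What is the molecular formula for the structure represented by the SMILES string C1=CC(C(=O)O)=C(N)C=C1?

Heavy atoms from the SMILES: 7 C, 1 N, 2 O.
Implicit hydrogens by atom environment:
  4 × C (aromatic): 1 H each → 4
  2 × C (aromatic): no H
  1 × C: no H
  1 × N: 2 H
  1 × O: 1 H
  1 × O: no H
  Total hydrogens = 7.
Molecular formula: C7H7NO2

C7H7NO2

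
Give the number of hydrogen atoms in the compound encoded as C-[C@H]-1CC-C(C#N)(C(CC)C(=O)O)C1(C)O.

Hydrogens are implicit in SMILES; fill each atom to its normal valence:
  4 × C: no H
  3 × C: 3 H each → 9
  3 × C: 2 H each → 6
  2 × C: 1 H each → 2
  2 × O: 1 H each → 2
  1 × N: no H
  1 × O: no H
  Total hydrogens = 19.

19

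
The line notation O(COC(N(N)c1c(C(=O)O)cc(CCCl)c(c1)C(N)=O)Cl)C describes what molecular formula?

Heavy atoms from the SMILES: 13 C, 2 Cl, 3 N, 5 O.
Implicit hydrogens by atom environment:
  4 × C (aromatic): no H
  4 × O: no H
  3 × C: 2 H each → 6
  2 × C (aromatic): 1 H each → 2
  2 × C: no H
  2 × Cl: no H
  2 × N: 2 H each → 4
  1 × C: 3 H
  1 × C: 1 H
  1 × N: no H
  1 × O: 1 H
  Total hydrogens = 17.
Molecular formula: C13H17Cl2N3O5

C13H17Cl2N3O5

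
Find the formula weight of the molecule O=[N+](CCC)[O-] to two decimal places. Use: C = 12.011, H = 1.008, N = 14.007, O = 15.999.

89.09

Molecular formula: C3H7NO2.
M = 3×12.011 + 7×1.008 + 1×14.007 + 2×15.999 = 89.09 g/mol.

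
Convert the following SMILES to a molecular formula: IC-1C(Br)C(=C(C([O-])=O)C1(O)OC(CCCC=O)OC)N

C12H16BrINO6-

Heavy atoms from the SMILES: 1 Br, 12 C, 1 I, 1 N, 6 O.
Implicit hydrogens by atom environment:
  4 × C: 1 H each → 4
  4 × C: no H
  4 × O: no H
  3 × C: 2 H each → 6
  1 × Br: no H
  1 × C: 3 H
  1 × I: no H
  1 × N: 2 H
  1 × O: 1 H
  1 × O (charge -1): no H
  Total hydrogens = 16.
Net charge -1.
Molecular formula: C12H16BrINO6-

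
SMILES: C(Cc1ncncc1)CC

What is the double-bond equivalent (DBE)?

Molecular formula from the SMILES: C8H12N2.
DoU = (2C + 2 + N − H − X)/2 = (2·8 + 2 + 2 − 12 − 0)/2 = 8/2 = 4.
(Structurally: 1 ring(s) + 3 π bond(s) = 4.)

4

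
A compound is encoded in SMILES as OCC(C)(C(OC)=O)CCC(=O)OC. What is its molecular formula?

C9H16O5

Heavy atoms from the SMILES: 9 C, 5 O.
Implicit hydrogens by atom environment:
  4 × O: no H
  3 × C: 3 H each → 9
  3 × C: 2 H each → 6
  3 × C: no H
  1 × O: 1 H
  Total hydrogens = 16.
Molecular formula: C9H16O5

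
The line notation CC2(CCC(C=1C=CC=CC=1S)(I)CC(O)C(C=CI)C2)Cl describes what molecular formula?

Heavy atoms from the SMILES: 17 C, 1 Cl, 2 I, 1 O, 1 S.
Implicit hydrogens by atom environment:
  4 × C: 2 H each → 8
  4 × C: 1 H each → 4
  4 × C (aromatic): 1 H each → 4
  2 × C: no H
  2 × C (aromatic): no H
  2 × I: no H
  1 × C: 3 H
  1 × Cl: no H
  1 × O: 1 H
  1 × S: 1 H
  Total hydrogens = 21.
Molecular formula: C17H21ClI2OS

C17H21ClI2OS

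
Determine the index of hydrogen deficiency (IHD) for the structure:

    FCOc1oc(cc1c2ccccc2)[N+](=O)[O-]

Molecular formula from the SMILES: C11H8FNO4.
DoU = (2C + 2 + N − H − X)/2 = (2·11 + 2 + 1 − 8 − 1)/2 = 16/2 = 8.
(Structurally: 2 ring(s) + 6 π bond(s) = 8.)

8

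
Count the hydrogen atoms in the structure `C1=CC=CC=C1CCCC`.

Hydrogens are implicit in SMILES; fill each atom to its normal valence:
  5 × C (aromatic): 1 H each → 5
  3 × C: 2 H each → 6
  1 × C: 3 H
  1 × C (aromatic): no H
  Total hydrogens = 14.

14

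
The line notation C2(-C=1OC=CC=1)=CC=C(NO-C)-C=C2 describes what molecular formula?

C11H11NO2

Heavy atoms from the SMILES: 11 C, 1 N, 2 O.
Implicit hydrogens by atom environment:
  7 × C (aromatic): 1 H each → 7
  3 × C (aromatic): no H
  1 × C: 3 H
  1 × N: 1 H
  1 × O (aromatic): no H
  1 × O: no H
  Total hydrogens = 11.
Molecular formula: C11H11NO2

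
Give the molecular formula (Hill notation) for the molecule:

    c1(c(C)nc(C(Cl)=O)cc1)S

C7H6ClNOS

Heavy atoms from the SMILES: 7 C, 1 Cl, 1 N, 1 O, 1 S.
Implicit hydrogens by atom environment:
  3 × C (aromatic): no H
  2 × C (aromatic): 1 H each → 2
  1 × C: 3 H
  1 × C: no H
  1 × Cl: no H
  1 × N (aromatic): no H
  1 × O: no H
  1 × S: 1 H
  Total hydrogens = 6.
Molecular formula: C7H6ClNOS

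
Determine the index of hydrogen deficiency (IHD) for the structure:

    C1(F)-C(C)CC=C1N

Molecular formula from the SMILES: C6H10FN.
DoU = (2C + 2 + N − H − X)/2 = (2·6 + 2 + 1 − 10 − 1)/2 = 4/2 = 2.
(Structurally: 1 ring(s) + 1 π bond(s) = 2.)

2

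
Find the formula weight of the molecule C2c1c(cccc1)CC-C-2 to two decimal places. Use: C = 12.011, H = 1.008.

132.21

Molecular formula: C10H12.
M = 10×12.011 + 12×1.008 = 132.21 g/mol.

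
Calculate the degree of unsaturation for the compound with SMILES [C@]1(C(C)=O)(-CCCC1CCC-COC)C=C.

Molecular formula from the SMILES: C14H24O2.
DoU = (2C + 2 + N − H − X)/2 = (2·14 + 2 + 0 − 24 − 0)/2 = 6/2 = 3.
(Structurally: 1 ring(s) + 2 π bond(s) = 3.)

3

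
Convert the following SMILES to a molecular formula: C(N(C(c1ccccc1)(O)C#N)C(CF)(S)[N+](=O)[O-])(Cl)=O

C11H9ClFN3O4S

Heavy atoms from the SMILES: 11 C, 1 Cl, 1 F, 3 N, 4 O, 1 S.
Implicit hydrogens by atom environment:
  5 × C (aromatic): 1 H each → 5
  4 × C: no H
  2 × N: no H
  2 × O: no H
  1 × C: 2 H
  1 × C (aromatic): no H
  1 × Cl: no H
  1 × F: no H
  1 × N (charge +1): no H
  1 × O: 1 H
  1 × O (charge -1): no H
  1 × S: 1 H
  Total hydrogens = 9.
Molecular formula: C11H9ClFN3O4S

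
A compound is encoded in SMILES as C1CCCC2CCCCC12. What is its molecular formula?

C10H18

Heavy atoms from the SMILES: 10 C.
Implicit hydrogens by atom environment:
  8 × C: 2 H each → 16
  2 × C: 1 H each → 2
  Total hydrogens = 18.
Molecular formula: C10H18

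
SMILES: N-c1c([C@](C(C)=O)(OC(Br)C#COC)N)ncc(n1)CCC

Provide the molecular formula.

Heavy atoms from the SMILES: 1 Br, 14 C, 4 N, 3 O.
Implicit hydrogens by atom environment:
  4 × C: no H
  3 × C: 3 H each → 9
  3 × C (aromatic): no H
  3 × O: no H
  2 × C: 2 H each → 4
  2 × N: 2 H each → 4
  2 × N (aromatic): no H
  1 × Br: no H
  1 × C (aromatic): 1 H
  1 × C: 1 H
  Total hydrogens = 19.
Molecular formula: C14H19BrN4O3

C14H19BrN4O3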